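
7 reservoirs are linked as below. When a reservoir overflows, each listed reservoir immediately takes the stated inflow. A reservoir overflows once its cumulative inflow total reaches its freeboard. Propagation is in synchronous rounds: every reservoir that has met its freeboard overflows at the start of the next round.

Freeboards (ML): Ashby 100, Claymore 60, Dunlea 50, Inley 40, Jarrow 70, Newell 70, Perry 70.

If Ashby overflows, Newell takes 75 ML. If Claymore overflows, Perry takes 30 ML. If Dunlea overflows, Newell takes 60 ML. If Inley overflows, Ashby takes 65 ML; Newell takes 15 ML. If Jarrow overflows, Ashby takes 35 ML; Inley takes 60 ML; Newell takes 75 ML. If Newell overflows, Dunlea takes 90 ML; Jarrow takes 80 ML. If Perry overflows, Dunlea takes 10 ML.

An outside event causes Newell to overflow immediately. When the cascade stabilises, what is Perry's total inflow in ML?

0

Round 1 — Newell overflows (initial).
  Dunlea: +90 → 90 ≥ 50
  Jarrow: +80 → 80 ≥ 70
Round 2 — Dunlea, Jarrow overflow.
  Ashby: +35 → 35 < 100
  Inley: +60 → 60 ≥ 40
Round 3 — Inley overflows.
  Ashby: +65 → 100 ≥ 100
Round 4 — Ashby overflows.
No further overflows.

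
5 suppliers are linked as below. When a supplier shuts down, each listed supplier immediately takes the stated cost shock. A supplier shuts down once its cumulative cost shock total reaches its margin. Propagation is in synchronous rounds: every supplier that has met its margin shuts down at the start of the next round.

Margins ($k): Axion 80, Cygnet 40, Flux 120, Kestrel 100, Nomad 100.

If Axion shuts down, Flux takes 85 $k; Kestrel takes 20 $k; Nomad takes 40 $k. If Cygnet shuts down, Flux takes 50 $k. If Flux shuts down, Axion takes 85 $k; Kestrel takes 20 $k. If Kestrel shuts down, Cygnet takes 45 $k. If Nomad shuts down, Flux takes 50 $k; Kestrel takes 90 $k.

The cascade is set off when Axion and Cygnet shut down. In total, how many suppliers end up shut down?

Round 1 — Axion, Cygnet shut down (initial).
  Flux: +85+50 → 135 ≥ 120
  Kestrel: +20 → 20 < 100
  Nomad: +40 → 40 < 100
Round 2 — Flux shuts down.
  Kestrel: +20 → 40 < 100
No further shutdowns.

3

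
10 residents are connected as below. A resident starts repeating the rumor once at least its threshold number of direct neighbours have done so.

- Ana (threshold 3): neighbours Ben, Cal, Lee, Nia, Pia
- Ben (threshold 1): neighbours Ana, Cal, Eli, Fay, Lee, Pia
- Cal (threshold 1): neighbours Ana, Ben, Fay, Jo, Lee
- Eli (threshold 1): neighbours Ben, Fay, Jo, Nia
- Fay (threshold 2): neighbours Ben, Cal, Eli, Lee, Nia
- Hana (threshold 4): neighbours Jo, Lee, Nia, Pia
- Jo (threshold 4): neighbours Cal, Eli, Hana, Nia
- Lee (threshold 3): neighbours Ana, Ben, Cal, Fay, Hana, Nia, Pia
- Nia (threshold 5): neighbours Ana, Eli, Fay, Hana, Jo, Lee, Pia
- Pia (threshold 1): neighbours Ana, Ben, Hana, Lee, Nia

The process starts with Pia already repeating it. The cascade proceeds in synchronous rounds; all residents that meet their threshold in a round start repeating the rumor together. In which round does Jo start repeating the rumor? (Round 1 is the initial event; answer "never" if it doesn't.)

never

Round 1 — Pia starts repeating the rumor (initial).
Round 2 — checking thresholds:
  Ana: 1 of 5 neighbours < 3, holds.
  Ben: 1 of 6 neighbours ≥ 1, starts repeating the rumor.
  Hana: 1 of 4 neighbours < 4, holds.
  Lee: 1 of 7 neighbours < 3, holds.
  Nia: 1 of 7 neighbours < 5, holds.
Round 3 — checking thresholds:
  Ana: 2 of 5 neighbours < 3, holds.
  Cal: 1 of 5 neighbours ≥ 1, starts repeating the rumor.
  Eli: 1 of 4 neighbours ≥ 1, starts repeating the rumor.
  Fay: 1 of 5 neighbours < 2, holds.
  Hana: 1 of 4 neighbours < 4, holds.
  Lee: 2 of 7 neighbours < 3, holds.
  Nia: 1 of 7 neighbours < 5, holds.
Round 4 — checking thresholds:
  Ana: 3 of 5 neighbours ≥ 3, starts repeating the rumor.
  Fay: 3 of 5 neighbours ≥ 2, starts repeating the rumor.
  Hana: 1 of 4 neighbours < 4, holds.
  Jo: 2 of 4 neighbours < 4, holds.
  Lee: 3 of 7 neighbours ≥ 3, starts repeating the rumor.
  Nia: 2 of 7 neighbours < 5, holds.
Round 5 — checking thresholds:
  Hana: 2 of 4 neighbours < 4, holds.
  Jo: 2 of 4 neighbours < 4, holds.
  Nia: 5 of 7 neighbours ≥ 5, starts repeating the rumor.
Round 6 — no new spreads; cascade stops.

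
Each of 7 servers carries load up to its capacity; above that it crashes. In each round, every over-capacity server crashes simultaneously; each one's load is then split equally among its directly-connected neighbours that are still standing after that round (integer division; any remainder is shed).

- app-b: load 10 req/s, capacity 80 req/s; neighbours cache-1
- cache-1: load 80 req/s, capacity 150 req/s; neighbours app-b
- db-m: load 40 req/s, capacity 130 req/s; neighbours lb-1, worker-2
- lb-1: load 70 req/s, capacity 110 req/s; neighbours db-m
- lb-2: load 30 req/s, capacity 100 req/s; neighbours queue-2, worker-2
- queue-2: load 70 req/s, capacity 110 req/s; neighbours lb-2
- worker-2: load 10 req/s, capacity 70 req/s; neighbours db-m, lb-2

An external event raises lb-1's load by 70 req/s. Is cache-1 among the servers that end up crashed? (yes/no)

no

Round 1 — lb-1 at 140 > 110. lb-1 crashes.
  lb-1 sheds 140 req/s to db-m: 140 each.
    db-m: 40+140 = 180 > 130
Round 2 — db-m crashes.
  db-m sheds 180 req/s to worker-2: 180 each.
    worker-2: 10+180 = 190 > 70
Round 3 — worker-2 crashes.
  worker-2 sheds 190 req/s to lb-2: 190 each.
    lb-2: 30+190 = 220 > 100
Round 4 — lb-2 crashes.
  lb-2 sheds 220 req/s to queue-2: 220 each.
    queue-2: 70+220 = 290 > 110
Round 5 — queue-2 crashes.
  queue-2 sheds 290 req/s: no online neighbours, lost.
No further crashes.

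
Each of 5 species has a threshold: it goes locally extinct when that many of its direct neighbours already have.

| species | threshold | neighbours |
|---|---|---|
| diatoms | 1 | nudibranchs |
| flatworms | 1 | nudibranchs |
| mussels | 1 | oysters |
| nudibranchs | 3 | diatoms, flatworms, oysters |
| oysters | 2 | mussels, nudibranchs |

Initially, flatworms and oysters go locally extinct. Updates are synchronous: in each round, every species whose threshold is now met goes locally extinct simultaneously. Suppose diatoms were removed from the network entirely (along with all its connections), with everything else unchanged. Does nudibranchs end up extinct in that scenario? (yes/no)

With diatoms removed:
Round 1 — flatworms, oysters go locally extinct (initial).
Round 2 — checking thresholds:
  mussels: 1 of 1 neighbours ≥ 1, goes locally extinct.
  nudibranchs: 2 of 2 neighbours < 3, not yet.
Round 3 — no new extinctions; cascade stops.

no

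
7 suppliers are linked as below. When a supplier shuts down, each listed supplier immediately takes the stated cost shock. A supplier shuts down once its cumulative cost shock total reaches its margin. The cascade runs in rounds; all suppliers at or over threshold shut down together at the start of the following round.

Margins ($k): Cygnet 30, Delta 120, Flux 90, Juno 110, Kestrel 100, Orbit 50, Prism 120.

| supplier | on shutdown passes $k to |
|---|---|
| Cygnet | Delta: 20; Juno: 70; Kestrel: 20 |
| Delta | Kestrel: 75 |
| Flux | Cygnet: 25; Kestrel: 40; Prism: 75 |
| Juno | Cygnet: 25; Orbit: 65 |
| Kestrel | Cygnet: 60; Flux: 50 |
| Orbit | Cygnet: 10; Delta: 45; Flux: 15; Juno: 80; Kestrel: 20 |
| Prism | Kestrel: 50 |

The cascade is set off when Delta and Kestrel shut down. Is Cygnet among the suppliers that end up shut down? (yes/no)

Round 1 — Delta, Kestrel shut down (initial).
  Cygnet: +60 → 60 ≥ 30
  Flux: +50 → 50 < 90
Round 2 — Cygnet shuts down.
  Juno: +70 → 70 < 110
No further shutdowns.

yes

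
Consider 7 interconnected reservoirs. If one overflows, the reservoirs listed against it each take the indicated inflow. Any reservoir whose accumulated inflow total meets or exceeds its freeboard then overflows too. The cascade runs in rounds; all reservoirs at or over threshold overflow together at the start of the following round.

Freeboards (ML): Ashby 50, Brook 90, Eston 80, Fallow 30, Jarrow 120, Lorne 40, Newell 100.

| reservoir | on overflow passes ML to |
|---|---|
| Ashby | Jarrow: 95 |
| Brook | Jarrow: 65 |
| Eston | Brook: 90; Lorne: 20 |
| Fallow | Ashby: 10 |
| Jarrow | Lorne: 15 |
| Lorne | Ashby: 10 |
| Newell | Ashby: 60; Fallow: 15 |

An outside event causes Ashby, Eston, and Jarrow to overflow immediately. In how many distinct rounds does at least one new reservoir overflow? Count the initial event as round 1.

2

Round 1 — Ashby, Eston, Jarrow overflow (initial).
  Brook: +90 → 90 ≥ 90
  Lorne: +20+15 → 35 < 40
Round 2 — Brook overflows.
No further overflows.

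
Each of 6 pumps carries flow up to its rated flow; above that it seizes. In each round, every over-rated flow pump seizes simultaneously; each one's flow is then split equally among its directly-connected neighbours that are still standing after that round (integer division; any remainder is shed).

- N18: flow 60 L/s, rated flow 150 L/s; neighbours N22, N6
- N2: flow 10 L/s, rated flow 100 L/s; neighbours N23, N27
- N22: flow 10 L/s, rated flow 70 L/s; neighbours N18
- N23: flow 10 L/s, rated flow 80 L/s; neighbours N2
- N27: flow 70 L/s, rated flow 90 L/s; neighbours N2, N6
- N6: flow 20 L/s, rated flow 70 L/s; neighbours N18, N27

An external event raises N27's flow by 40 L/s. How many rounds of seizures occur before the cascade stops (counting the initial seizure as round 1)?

Round 1 — N27 at 110 > 90. N27 seizes.
  N27 sheds 110 L/s to N2, N6: 55 each.
    N2: 10+55 = 65 ≤ 100
    N6: 20+55 = 75 > 70
Round 2 — N6 seizes.
  N6 sheds 75 L/s to N18: 75 each.
    N18: 60+75 = 135 ≤ 150
No further seizures.

2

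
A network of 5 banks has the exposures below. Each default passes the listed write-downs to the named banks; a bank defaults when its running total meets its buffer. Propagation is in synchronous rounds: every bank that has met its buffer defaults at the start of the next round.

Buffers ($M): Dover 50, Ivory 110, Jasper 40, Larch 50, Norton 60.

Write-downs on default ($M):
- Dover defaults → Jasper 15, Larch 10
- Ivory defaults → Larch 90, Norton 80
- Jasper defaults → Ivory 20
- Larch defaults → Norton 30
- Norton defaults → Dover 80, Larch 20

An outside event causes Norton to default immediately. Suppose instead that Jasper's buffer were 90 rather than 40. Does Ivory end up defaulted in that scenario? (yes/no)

no

With Jasper's buffer at 90:
Round 1 — Norton defaults (initial).
  Dover: +80 → 80 ≥ 50
  Larch: +20 → 20 < 50
Round 2 — Dover defaults.
  Jasper: +15 → 15 < 90
  Larch: +10 → 30 < 50
No further defaults.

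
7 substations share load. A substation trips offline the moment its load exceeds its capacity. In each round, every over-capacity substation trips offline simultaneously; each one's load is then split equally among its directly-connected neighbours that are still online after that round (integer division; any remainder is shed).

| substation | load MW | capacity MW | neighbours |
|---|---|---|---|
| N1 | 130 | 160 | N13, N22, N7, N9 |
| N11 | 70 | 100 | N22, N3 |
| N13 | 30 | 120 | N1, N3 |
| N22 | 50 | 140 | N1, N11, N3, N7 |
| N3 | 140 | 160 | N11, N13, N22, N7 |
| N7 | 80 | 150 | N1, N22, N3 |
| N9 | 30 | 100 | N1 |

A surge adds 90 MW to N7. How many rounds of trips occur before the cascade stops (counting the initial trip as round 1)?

3

Round 1 — N7 at 170 > 150. N7 trips offline.
  N7 sheds 170 MW to N1, N22, N3: 56 each (2 lost).
    N1: 130+56 = 186 > 160
    N22: 50+56 = 106 ≤ 140
    N3: 140+56 = 196 > 160
Round 2 — N1, N3 trip offline.
  N1 sheds 186 MW to N13, N22, N9: 62 each.
    N13: 30+62 = 92 ≤ 120
    N22: 106+62 = 168 > 140
    N9: 30+62 = 92 ≤ 100
  N3 sheds 196 MW to N11, N13, N22: 65 each (1 lost).
    N11: 70+65 = 135 > 100
    N13: 92+65 = 157 > 120
    N22: 168+65 = 233 > 140
Round 3 — N11, N13, N22 trip offline.
  N11 sheds 135 MW: no online neighbours, lost.
  N13 sheds 157 MW: no online neighbours, lost.
  N22 sheds 233 MW: no online neighbours, lost.
No further trips.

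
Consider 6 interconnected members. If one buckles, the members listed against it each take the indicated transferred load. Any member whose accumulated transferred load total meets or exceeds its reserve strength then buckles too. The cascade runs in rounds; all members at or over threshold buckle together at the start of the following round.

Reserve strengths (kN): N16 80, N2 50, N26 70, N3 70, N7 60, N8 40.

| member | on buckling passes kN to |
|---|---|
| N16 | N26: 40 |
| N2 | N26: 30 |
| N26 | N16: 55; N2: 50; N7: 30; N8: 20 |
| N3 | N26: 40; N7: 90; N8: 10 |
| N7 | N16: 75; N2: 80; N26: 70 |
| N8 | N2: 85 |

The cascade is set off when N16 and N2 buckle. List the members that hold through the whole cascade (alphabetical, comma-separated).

N3, N7, N8

Round 1 — N16, N2 buckle (initial).
  N26: +40+30 → 70 ≥ 70
Round 2 — N26 buckles.
  N7: +30 → 30 < 60
  N8: +20 → 20 < 40
No further bucklings.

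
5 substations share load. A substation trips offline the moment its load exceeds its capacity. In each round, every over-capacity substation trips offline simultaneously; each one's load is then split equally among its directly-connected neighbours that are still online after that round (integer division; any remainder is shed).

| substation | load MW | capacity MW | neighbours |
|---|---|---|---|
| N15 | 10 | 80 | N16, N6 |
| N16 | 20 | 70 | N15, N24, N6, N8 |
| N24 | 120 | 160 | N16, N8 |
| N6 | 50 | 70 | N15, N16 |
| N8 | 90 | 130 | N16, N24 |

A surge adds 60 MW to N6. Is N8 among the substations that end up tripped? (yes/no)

no

Round 1 — N6 at 110 > 70. N6 trips offline.
  N6 sheds 110 MW to N15, N16: 55 each.
    N15: 10+55 = 65 ≤ 80
    N16: 20+55 = 75 > 70
Round 2 — N16 trips offline.
  N16 sheds 75 MW to N15, N24, N8: 25 each.
    N15: 65+25 = 90 > 80
    N24: 120+25 = 145 ≤ 160
    N8: 90+25 = 115 ≤ 130
Round 3 — N15 trips offline.
  N15 sheds 90 MW: no online neighbours, lost.
No further trips.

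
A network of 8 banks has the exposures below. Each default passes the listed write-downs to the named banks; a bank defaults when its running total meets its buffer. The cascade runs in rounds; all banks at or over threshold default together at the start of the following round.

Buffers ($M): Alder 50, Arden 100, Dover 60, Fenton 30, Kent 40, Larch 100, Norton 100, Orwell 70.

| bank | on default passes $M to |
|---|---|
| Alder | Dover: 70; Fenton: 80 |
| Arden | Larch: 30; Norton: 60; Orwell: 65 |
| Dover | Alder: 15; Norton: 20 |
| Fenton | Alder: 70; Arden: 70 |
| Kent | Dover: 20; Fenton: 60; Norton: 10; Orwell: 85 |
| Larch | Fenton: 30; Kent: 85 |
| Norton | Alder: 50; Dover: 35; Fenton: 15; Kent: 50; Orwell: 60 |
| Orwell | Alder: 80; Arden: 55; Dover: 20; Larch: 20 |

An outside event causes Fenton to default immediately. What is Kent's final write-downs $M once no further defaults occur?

Round 1 — Fenton defaults (initial).
  Alder: +70 → 70 ≥ 50
  Arden: +70 → 70 < 100
Round 2 — Alder defaults.
  Dover: +70 → 70 ≥ 60
Round 3 — Dover defaults.
  Norton: +20 → 20 < 100
No further defaults.

0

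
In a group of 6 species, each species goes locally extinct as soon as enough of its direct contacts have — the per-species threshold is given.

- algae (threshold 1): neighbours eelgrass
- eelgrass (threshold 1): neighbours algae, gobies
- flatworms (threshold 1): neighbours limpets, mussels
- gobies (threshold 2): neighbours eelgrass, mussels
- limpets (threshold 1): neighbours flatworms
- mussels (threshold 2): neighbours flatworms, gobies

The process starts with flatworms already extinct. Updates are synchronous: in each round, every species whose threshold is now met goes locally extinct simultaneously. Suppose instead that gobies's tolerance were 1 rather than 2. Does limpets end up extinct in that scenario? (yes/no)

With gobies's tolerance at 1:
Round 1 — flatworms goes locally extinct (initial).
Round 2 — checking thresholds:
  limpets: 1 of 1 neighbours ≥ 1, goes locally extinct.
  mussels: 1 of 2 neighbours < 2, holds.
Round 3 — no new extinctions; cascade stops.

yes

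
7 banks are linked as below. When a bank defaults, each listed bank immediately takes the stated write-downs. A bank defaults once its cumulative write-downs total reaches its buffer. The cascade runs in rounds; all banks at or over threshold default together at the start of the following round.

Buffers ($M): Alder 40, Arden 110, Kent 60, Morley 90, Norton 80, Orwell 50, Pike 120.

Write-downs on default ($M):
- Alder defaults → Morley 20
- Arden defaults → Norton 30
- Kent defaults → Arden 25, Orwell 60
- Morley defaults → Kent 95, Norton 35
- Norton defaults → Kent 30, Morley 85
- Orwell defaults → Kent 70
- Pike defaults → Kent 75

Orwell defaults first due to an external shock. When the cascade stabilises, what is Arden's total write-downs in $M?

25

Round 1 — Orwell defaults (initial).
  Kent: +70 → 70 ≥ 60
Round 2 — Kent defaults.
  Arden: +25 → 25 < 110
No further defaults.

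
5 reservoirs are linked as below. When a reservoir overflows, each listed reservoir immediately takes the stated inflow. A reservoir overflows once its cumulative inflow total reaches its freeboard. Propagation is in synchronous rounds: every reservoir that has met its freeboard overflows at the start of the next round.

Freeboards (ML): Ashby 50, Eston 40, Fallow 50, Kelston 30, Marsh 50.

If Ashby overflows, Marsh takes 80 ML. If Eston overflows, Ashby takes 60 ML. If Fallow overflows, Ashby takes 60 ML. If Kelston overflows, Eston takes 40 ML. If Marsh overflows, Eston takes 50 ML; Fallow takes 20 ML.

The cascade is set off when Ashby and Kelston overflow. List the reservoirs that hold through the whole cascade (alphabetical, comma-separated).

Fallow

Round 1 — Ashby, Kelston overflow (initial).
  Eston: +40 → 40 ≥ 40
  Marsh: +80 → 80 ≥ 50
Round 2 — Eston, Marsh overflow.
  Fallow: +20 → 20 < 50
No further overflows.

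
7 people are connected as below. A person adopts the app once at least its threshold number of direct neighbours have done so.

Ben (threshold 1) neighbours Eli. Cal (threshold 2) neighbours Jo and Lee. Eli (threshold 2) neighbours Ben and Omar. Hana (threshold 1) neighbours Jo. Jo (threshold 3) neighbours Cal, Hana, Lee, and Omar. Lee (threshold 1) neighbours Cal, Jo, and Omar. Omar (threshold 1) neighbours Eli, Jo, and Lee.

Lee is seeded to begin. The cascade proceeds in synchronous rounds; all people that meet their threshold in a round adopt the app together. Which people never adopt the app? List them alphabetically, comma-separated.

Round 1 — Lee adopts the app (initial).
Round 2 — checking thresholds:
  Cal: 1 of 2 neighbours < 2, holds.
  Jo: 1 of 4 neighbours < 3, holds.
  Omar: 1 of 3 neighbours ≥ 1, adopts the app.
Round 3 — no new adoptions; cascade stops.

Ben, Cal, Eli, Hana, Jo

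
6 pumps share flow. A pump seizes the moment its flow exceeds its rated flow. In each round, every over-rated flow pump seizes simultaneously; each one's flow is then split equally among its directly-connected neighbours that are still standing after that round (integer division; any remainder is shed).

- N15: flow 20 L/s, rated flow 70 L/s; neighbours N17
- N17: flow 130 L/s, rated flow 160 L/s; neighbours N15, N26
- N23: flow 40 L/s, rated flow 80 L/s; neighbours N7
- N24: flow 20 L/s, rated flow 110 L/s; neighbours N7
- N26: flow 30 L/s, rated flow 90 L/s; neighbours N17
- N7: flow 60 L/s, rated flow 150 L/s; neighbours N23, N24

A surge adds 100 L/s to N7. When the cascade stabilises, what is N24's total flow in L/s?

100

Round 1 — N7 at 160 > 150. N7 seizes.
  N7 sheds 160 L/s to N23, N24: 80 each.
    N23: 40+80 = 120 > 80
    N24: 20+80 = 100 ≤ 110
Round 2 — N23 seizes.
  N23 sheds 120 L/s: no online neighbours, lost.
No further seizures.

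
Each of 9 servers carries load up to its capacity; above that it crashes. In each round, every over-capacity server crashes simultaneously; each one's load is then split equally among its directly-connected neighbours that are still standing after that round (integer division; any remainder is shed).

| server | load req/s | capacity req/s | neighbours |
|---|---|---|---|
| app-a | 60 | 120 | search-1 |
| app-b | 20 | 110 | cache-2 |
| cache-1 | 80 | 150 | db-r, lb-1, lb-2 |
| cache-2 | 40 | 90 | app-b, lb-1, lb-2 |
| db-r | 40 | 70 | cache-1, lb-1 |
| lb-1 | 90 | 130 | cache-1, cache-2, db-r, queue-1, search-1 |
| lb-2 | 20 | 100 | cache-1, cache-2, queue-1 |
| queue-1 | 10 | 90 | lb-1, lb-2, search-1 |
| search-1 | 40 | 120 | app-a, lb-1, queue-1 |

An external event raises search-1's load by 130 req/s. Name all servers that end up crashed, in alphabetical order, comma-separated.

Round 1 — search-1 at 170 > 120. search-1 crashes.
  search-1 sheds 170 req/s to app-a, lb-1, queue-1: 56 each (2 lost).
    app-a: 60+56 = 116 ≤ 120
    lb-1: 90+56 = 146 > 130
    queue-1: 10+56 = 66 ≤ 90
Round 2 — lb-1 crashes.
  lb-1 sheds 146 req/s to cache-1, cache-2, db-r, queue-1: 36 each (2 lost).
    cache-1: 80+36 = 116 ≤ 150
    cache-2: 40+36 = 76 ≤ 90
    db-r: 40+36 = 76 > 70
    queue-1: 66+36 = 102 > 90
Round 3 — db-r, queue-1 crash.
  db-r sheds 76 req/s to cache-1: 76 each.
    cache-1: 116+76 = 192 > 150
  queue-1 sheds 102 req/s to lb-2: 102 each.
    lb-2: 20+102 = 122 > 100
Round 4 — cache-1, lb-2 crash.
  cache-1 sheds 192 req/s: no online neighbours, lost.
  lb-2 sheds 122 req/s to cache-2: 122 each.
    cache-2: 76+122 = 198 > 90
Round 5 — cache-2 crashes.
  cache-2 sheds 198 req/s to app-b: 198 each.
    app-b: 20+198 = 218 > 110
Round 6 — app-b crashes.
  app-b sheds 218 req/s: no online neighbours, lost.
No further crashes.

app-b, cache-1, cache-2, db-r, lb-1, lb-2, queue-1, search-1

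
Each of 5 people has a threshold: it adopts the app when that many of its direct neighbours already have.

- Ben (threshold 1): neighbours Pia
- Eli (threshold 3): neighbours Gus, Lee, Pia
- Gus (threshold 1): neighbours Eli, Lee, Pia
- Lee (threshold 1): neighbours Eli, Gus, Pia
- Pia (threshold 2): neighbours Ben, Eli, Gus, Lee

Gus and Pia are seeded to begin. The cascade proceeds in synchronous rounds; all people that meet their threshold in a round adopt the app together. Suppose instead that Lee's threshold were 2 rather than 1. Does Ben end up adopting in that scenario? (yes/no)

yes

With Lee's threshold at 2:
Round 1 — Gus, Pia adopt the app (initial).
Round 2 — checking thresholds:
  Ben: 1 of 1 neighbours ≥ 1, adopts the app.
  Eli: 2 of 3 neighbours < 3, not yet.
  Lee: 2 of 3 neighbours ≥ 2, adopts the app.
Round 3 — checking thresholds:
  Eli: 3 of 3 neighbours ≥ 3, adopts the app.
Round 4 — no new adoptions; cascade stops.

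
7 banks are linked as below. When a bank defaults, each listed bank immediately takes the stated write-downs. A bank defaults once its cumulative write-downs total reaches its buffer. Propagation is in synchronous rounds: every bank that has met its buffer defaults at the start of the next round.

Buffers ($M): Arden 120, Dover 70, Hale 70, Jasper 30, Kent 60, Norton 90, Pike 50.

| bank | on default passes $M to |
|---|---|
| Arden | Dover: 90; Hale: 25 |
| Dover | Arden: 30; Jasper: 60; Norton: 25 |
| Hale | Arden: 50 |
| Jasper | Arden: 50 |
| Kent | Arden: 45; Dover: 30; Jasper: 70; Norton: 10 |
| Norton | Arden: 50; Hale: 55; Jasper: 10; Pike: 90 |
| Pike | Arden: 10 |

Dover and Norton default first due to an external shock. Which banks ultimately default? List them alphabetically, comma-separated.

Arden, Dover, Hale, Jasper, Norton, Pike

Round 1 — Dover, Norton default (initial).
  Arden: +30+50 → 80 < 120
  Hale: +55 → 55 < 70
  Jasper: +60+10 → 70 ≥ 30
  Pike: +90 → 90 ≥ 50
Round 2 — Jasper, Pike default.
  Arden: +50+10 → 140 ≥ 120
Round 3 — Arden defaults.
  Hale: +25 → 80 ≥ 70
Round 4 — Hale defaults.
No further defaults.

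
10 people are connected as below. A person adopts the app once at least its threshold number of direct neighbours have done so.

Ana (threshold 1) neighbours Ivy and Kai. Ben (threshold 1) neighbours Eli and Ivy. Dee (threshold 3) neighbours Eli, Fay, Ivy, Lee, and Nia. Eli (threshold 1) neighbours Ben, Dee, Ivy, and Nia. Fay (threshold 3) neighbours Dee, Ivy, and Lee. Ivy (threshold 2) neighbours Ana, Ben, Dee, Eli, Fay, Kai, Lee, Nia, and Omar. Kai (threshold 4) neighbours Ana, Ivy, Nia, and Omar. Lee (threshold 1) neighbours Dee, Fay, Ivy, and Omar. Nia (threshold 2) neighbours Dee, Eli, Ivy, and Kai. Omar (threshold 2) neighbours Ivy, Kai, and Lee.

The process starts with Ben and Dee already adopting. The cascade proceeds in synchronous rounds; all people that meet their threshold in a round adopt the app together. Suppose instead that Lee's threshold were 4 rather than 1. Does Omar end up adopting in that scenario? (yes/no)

With Lee's threshold at 4:
Round 1 — Ben, Dee adopt the app (initial).
Round 2 — checking thresholds:
  Eli: 2 of 4 neighbours ≥ 1, adopts the app.
  Fay: 1 of 3 neighbours < 3, holds.
  Ivy: 2 of 9 neighbours ≥ 2, adopts the app.
  Lee: 1 of 4 neighbours < 4, holds.
  Nia: 1 of 4 neighbours < 2, holds.
Round 3 — checking thresholds:
  Ana: 1 of 2 neighbours ≥ 1, adopts the app.
  Fay: 2 of 3 neighbours < 3, holds.
  Kai: 1 of 4 neighbours < 4, holds.
  Lee: 2 of 4 neighbours < 4, holds.
  Nia: 3 of 4 neighbours ≥ 2, adopts the app.
  Omar: 1 of 3 neighbours < 2, holds.
Round 4 — no new adoptions; cascade stops.

no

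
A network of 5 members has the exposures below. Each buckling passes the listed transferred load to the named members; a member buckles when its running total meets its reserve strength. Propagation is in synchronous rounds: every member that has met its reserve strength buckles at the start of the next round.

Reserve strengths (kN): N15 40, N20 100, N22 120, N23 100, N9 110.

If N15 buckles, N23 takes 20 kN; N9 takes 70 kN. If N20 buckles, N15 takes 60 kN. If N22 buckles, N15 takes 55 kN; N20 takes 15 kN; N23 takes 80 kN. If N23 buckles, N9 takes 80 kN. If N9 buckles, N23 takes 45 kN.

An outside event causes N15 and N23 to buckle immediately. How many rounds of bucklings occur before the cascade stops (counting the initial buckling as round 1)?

Round 1 — N15, N23 buckle (initial).
  N9: +70+80 → 150 ≥ 110
Round 2 — N9 buckles.
No further bucklings.

2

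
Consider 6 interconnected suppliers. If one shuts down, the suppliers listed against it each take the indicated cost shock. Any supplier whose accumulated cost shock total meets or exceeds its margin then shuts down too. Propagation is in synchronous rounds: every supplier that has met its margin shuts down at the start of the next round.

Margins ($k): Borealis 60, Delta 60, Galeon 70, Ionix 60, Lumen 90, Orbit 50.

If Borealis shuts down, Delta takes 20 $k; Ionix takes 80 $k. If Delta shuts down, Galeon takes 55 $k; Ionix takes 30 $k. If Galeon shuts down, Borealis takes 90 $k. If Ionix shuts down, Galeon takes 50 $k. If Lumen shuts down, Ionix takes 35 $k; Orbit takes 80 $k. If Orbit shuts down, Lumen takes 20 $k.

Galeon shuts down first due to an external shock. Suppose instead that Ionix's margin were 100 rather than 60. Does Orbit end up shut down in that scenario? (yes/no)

no

With Ionix's margin at 100:
Round 1 — Galeon shuts down (initial).
  Borealis: +90 → 90 ≥ 60
Round 2 — Borealis shuts down.
  Delta: +20 → 20 < 60
  Ionix: +80 → 80 < 100
No further shutdowns.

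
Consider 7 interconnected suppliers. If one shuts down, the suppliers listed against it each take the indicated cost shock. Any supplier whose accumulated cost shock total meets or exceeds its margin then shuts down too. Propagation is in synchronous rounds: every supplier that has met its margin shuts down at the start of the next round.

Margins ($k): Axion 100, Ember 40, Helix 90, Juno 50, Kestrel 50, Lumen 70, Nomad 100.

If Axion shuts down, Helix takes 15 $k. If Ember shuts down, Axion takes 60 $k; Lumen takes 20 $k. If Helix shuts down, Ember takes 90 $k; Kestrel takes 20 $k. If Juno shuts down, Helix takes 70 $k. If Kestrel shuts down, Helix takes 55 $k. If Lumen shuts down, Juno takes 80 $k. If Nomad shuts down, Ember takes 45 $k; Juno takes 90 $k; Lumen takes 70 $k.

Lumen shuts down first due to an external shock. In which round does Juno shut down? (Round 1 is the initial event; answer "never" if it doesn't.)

2

Round 1 — Lumen shuts down (initial).
  Juno: +80 → 80 ≥ 50
Round 2 — Juno shuts down.
  Helix: +70 → 70 < 90
No further shutdowns.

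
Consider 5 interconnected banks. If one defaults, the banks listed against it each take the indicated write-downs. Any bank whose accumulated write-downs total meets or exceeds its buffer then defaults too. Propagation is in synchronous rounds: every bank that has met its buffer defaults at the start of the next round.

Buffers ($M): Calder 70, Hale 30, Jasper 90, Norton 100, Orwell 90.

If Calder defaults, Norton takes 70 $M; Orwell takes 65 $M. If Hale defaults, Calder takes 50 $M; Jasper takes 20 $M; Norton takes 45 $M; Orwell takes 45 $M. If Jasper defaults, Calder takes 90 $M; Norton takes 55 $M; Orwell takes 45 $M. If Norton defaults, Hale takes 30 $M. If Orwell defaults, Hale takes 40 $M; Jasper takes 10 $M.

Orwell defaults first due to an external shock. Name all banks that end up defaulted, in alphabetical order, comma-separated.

Round 1 — Orwell defaults (initial).
  Hale: +40 → 40 ≥ 30
  Jasper: +10 → 10 < 90
Round 2 — Hale defaults.
  Calder: +50 → 50 < 70
  Jasper: +20 → 30 < 90
  Norton: +45 → 45 < 100
No further defaults.

Hale, Orwell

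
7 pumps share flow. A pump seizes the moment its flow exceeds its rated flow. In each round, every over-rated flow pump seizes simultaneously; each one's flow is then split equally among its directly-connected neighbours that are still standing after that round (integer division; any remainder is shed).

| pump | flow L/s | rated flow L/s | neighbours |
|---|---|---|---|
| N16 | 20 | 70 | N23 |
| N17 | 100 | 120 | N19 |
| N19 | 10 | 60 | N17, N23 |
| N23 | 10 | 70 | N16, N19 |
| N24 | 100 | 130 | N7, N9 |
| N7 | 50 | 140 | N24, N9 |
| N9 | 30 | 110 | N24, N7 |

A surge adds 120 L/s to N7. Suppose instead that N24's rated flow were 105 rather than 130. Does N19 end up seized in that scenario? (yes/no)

no

With N24's rated flow at 105:
Round 1 — N7 at 170 > 140. N7 seizes.
  N7 sheds 170 L/s to N24, N9: 85 each.
    N24: 100+85 = 185 > 105
    N9: 30+85 = 115 > 110
Round 2 — N24, N9 seize.
  N24 sheds 185 L/s: no online neighbours, lost.
  N9 sheds 115 L/s: no online neighbours, lost.
No further seizures.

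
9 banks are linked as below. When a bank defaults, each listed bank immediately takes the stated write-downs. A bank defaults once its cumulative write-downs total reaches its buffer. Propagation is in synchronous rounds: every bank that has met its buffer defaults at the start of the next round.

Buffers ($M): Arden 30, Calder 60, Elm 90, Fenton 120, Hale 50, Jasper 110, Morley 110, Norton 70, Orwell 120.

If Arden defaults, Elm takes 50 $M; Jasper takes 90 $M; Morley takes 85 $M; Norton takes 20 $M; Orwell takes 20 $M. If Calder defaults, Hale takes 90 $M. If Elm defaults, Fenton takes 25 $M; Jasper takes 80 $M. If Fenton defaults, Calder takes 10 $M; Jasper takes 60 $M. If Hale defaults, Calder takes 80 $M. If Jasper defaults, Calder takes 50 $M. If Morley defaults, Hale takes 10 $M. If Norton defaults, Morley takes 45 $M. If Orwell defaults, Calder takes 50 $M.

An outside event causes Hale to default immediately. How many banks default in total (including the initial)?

2

Round 1 — Hale defaults (initial).
  Calder: +80 → 80 ≥ 60
Round 2 — Calder defaults.
No further defaults.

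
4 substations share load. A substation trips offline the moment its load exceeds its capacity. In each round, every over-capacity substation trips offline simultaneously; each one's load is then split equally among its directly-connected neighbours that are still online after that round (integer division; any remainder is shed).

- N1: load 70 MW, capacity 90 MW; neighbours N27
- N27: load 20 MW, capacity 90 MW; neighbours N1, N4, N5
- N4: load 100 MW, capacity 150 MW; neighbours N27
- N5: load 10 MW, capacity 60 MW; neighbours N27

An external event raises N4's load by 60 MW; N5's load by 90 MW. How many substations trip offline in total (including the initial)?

4

Round 1 — N4 at 160 > 150; N5 at 100 > 60. N4, N5 trip offline.
  N4 sheds 160 MW to N27: 160 each.
    N27: 20+160 = 180 > 90
  N5 sheds 100 MW to N27: 100 each.
    N27: 180+100 = 280 > 90
Round 2 — N27 trips offline.
  N27 sheds 280 MW to N1: 280 each.
    N1: 70+280 = 350 > 90
Round 3 — N1 trips offline.
  N1 sheds 350 MW: no online neighbours, lost.
No further trips.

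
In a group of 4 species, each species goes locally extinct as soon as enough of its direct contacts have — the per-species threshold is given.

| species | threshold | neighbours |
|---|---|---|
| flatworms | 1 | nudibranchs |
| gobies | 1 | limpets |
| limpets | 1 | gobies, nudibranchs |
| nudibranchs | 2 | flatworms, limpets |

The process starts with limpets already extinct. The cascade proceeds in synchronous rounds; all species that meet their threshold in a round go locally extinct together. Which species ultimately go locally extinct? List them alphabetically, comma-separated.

gobies, limpets

Round 1 — limpets goes locally extinct (initial).
Round 2 — checking thresholds:
  gobies: 1 of 1 neighbours ≥ 1, goes locally extinct.
  nudibranchs: 1 of 2 neighbours < 2, holds.
Round 3 — no new extinctions; cascade stops.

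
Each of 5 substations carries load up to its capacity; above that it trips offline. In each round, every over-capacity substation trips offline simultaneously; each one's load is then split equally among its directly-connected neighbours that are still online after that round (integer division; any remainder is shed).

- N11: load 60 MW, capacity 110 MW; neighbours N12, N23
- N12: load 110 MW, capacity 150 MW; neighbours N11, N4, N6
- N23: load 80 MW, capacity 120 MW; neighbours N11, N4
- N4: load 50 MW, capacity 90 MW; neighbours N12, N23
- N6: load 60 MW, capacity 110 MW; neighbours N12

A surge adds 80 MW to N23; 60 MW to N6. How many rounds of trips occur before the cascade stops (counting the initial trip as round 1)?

2

Round 1 — N23 at 160 > 120; N6 at 120 > 110. N23, N6 trip offline.
  N23 sheds 160 MW to N11, N4: 80 each.
    N11: 60+80 = 140 > 110
    N4: 50+80 = 130 > 90
  N6 sheds 120 MW to N12: 120 each.
    N12: 110+120 = 230 > 150
Round 2 — N11, N12, N4 trip offline.
  N11 sheds 140 MW: no online neighbours, lost.
  N12 sheds 230 MW: no online neighbours, lost.
  N4 sheds 130 MW: no online neighbours, lost.
No further trips.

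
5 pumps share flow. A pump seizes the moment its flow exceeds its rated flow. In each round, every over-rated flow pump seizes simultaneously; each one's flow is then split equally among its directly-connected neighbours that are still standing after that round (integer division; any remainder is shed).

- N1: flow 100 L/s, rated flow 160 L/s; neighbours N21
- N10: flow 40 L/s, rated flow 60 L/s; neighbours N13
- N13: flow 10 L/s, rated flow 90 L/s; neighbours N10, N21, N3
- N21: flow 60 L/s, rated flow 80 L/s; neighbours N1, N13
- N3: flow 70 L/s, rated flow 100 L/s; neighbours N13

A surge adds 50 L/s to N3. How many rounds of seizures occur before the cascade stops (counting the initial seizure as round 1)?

4

Round 1 — N3 at 120 > 100. N3 seizes.
  N3 sheds 120 L/s to N13: 120 each.
    N13: 10+120 = 130 > 90
Round 2 — N13 seizes.
  N13 sheds 130 L/s to N10, N21: 65 each.
    N10: 40+65 = 105 > 60
    N21: 60+65 = 125 > 80
Round 3 — N10, N21 seize.
  N10 sheds 105 L/s: no online neighbours, lost.
  N21 sheds 125 L/s to N1: 125 each.
    N1: 100+125 = 225 > 160
Round 4 — N1 seizes.
  N1 sheds 225 L/s: no online neighbours, lost.
No further seizures.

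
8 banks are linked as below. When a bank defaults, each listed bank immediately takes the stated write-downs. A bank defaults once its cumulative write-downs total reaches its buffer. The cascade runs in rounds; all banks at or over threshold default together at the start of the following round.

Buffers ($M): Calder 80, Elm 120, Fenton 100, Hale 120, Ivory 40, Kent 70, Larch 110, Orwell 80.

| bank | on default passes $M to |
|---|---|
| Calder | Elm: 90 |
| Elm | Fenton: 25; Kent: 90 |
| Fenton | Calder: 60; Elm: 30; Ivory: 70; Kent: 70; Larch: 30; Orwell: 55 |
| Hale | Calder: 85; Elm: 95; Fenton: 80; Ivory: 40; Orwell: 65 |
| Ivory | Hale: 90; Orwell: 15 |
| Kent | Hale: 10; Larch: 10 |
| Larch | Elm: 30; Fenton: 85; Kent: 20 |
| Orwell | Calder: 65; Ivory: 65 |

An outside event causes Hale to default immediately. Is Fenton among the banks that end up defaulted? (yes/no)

Round 1 — Hale defaults (initial).
  Calder: +85 → 85 ≥ 80
  Elm: +95 → 95 < 120
  Fenton: +80 → 80 < 100
  Ivory: +40 → 40 ≥ 40
  Orwell: +65 → 65 < 80
Round 2 — Calder, Ivory default.
  Elm: +90 → 185 ≥ 120
  Orwell: +15 → 80 ≥ 80
Round 3 — Elm, Orwell default.
  Fenton: +25 → 105 ≥ 100
  Kent: +90 → 90 ≥ 70
Round 4 — Fenton, Kent default.
  Larch: +30+10 → 40 < 110
No further defaults.

yes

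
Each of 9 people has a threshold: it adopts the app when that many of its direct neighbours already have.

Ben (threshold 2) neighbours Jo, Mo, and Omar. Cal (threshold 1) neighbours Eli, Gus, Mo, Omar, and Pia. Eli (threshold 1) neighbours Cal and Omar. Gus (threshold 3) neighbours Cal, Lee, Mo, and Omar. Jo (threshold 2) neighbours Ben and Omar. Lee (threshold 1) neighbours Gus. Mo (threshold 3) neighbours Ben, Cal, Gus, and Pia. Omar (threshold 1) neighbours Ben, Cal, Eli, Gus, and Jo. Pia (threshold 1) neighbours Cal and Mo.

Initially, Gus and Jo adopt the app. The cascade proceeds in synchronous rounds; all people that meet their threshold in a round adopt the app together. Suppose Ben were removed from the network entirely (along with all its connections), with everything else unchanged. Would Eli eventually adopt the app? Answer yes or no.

With Ben removed:
Round 1 — Gus, Jo adopt the app (initial).
Round 2 — checking thresholds:
  Cal: 1 of 5 neighbours ≥ 1, adopts the app.
  Lee: 1 of 1 neighbours ≥ 1, adopts the app.
  Mo: 1 of 3 neighbours < 3, below threshold.
  Omar: 2 of 4 neighbours ≥ 1, adopts the app.
Round 3 — checking thresholds:
  Eli: 2 of 2 neighbours ≥ 1, adopts the app.
  Mo: 2 of 3 neighbours < 3, below threshold.
  Pia: 1 of 2 neighbours ≥ 1, adopts the app.
Round 4 — checking thresholds:
  Mo: 3 of 3 neighbours ≥ 3, adopts the app.
Round 5 — no new adoptions; cascade stops.

yes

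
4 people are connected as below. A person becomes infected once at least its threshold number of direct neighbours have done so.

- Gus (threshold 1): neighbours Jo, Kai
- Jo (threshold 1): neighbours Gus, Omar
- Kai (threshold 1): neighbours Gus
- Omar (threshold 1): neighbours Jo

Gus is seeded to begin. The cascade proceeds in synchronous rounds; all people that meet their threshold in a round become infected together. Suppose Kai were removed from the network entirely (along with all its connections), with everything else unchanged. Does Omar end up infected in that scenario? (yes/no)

With Kai removed:
Round 1 — Gus becomes infected (initial).
Round 2 — checking thresholds:
  Jo: 1 of 2 neighbours ≥ 1, becomes infected.
Round 3 — checking thresholds:
  Omar: 1 of 1 neighbours ≥ 1, becomes infected.
Round 4 — no new infections; cascade stops.

yes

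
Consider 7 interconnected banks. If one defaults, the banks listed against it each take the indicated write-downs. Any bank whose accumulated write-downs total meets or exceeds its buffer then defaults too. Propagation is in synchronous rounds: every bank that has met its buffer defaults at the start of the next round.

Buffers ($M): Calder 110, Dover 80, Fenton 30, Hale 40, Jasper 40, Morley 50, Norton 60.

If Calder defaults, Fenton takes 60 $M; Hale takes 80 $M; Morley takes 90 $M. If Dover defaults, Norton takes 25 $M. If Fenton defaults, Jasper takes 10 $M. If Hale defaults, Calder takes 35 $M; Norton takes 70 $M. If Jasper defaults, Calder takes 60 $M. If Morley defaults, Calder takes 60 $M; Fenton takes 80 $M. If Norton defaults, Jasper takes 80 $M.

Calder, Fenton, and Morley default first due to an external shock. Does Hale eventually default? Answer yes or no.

yes

Round 1 — Calder, Fenton, Morley default (initial).
  Hale: +80 → 80 ≥ 40
  Jasper: +10 → 10 < 40
Round 2 — Hale defaults.
  Norton: +70 → 70 ≥ 60
Round 3 — Norton defaults.
  Jasper: +80 → 90 ≥ 40
Round 4 — Jasper defaults.
No further defaults.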